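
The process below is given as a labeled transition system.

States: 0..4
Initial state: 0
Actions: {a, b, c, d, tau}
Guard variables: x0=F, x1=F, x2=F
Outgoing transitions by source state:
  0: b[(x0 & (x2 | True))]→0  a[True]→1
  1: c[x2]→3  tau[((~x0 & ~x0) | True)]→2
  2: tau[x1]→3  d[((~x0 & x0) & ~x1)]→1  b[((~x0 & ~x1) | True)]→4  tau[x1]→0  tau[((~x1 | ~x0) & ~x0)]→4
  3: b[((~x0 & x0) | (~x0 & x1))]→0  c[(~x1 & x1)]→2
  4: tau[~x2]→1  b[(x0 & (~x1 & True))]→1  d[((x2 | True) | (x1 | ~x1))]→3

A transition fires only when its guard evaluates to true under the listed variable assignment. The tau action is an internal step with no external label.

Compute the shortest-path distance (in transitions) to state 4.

Answer: 3

Trace:
Breadth-first toward 4:
  Layer 0: {0}
  Layer 1: {1}
  Layer 2: {2}
  Layer 3: {4}
4 enters at depth 3; path a·tau·b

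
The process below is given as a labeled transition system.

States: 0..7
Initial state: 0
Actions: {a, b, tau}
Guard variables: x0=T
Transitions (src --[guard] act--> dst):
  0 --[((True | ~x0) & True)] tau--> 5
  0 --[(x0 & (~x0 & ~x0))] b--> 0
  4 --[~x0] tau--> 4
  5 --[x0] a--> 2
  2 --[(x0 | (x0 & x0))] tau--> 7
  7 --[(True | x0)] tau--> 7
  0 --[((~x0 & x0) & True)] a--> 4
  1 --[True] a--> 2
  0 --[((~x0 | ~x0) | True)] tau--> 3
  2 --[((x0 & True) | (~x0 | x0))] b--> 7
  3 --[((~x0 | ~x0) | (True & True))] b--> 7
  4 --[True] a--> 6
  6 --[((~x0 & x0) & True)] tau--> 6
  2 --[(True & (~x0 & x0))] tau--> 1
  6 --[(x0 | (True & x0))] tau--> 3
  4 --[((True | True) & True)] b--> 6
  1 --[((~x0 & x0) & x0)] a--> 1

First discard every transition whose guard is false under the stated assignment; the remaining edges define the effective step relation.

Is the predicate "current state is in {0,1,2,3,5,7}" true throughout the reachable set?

Answer: INVARIANT HOLDS

Trace:
Allowed set {0,1,2,3,5,7}
R = {0,2,3,5,7}
  0: ok
  2: ok
  3: ok
  5: ok
  7: ok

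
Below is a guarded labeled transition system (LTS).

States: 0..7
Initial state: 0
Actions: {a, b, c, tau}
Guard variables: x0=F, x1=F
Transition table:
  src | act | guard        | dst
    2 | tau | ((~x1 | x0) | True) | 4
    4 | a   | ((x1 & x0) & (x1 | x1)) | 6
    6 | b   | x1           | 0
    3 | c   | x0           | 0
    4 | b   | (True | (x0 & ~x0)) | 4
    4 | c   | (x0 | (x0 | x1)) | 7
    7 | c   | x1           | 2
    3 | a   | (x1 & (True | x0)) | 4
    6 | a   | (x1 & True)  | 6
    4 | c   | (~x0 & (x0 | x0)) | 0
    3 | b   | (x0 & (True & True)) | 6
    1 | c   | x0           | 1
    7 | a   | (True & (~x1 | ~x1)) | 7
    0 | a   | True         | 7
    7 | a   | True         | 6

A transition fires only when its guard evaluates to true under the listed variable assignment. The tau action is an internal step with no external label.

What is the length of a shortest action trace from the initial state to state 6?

Answer: 2

Trace:
Layered search for 6:
  Layer 0: {0}
  Layer 1: {7}
  Layer 2: {6}
first hit 6 at d=2 via a·a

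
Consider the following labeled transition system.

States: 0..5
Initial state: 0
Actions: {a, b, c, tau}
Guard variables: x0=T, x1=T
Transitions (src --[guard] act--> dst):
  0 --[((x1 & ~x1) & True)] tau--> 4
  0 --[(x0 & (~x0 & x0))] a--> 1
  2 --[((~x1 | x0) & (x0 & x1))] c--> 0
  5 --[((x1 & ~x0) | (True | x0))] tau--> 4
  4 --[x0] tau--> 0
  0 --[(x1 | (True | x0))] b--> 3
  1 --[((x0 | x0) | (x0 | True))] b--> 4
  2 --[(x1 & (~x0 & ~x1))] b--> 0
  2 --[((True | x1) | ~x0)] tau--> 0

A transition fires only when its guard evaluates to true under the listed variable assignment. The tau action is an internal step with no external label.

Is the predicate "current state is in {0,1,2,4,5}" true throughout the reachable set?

Answer: INVARIANT VIOLATED at state 3

Analysis:
Inv-set: {0,1,2,4,5}
R = {0,3}
  0: ✓
  3: VIOLATES
counterexample path to 3: b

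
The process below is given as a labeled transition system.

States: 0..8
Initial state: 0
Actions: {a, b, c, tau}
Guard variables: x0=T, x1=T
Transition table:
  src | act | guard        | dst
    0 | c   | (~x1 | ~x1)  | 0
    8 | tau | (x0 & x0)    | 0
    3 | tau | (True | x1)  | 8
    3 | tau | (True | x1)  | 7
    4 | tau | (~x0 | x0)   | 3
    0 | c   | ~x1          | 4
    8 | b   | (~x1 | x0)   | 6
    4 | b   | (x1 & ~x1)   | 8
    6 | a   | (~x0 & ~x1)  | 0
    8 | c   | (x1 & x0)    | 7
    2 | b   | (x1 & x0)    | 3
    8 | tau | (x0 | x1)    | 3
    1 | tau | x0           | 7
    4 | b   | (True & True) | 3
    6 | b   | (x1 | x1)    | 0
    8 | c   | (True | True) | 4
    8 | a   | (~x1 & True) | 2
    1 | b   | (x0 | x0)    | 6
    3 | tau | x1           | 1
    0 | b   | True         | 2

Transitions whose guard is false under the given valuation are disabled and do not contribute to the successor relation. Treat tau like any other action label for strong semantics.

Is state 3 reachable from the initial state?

Answer: REACHABLE

Trace:
Guard filter leaves 15 enabled edge(s).
Layer 0: {0}
Layer 1: {2}  cumulative {0,2}
Layer 2: {3}  cumulative {0,2,3}
Layer 3: {1,7,8}  cumulative {0,1,2,3,7,8}
Layer 4: {4,6}  cumulative {0,1,2,3,4,6,7,8}
Reachable = {0,1,2,3,4,6,7,8}
trace reaching 3: b·b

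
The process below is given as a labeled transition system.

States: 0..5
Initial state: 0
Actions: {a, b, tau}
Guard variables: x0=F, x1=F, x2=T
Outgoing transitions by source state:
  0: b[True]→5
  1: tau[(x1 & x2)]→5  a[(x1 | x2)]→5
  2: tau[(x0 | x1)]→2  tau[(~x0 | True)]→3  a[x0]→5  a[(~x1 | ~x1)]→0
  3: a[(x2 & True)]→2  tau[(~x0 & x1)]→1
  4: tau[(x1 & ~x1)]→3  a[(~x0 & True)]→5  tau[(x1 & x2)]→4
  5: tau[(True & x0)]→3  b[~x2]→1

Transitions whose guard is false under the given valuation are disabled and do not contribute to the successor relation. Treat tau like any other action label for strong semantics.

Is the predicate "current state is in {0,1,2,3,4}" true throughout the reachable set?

Inv-set: {0,1,2,3,4}
Reach set: {0,5}
  0: ✓
  5: ✗ unsafe
reach 5 via b — violates

Answer: INVARIANT VIOLATED at state 5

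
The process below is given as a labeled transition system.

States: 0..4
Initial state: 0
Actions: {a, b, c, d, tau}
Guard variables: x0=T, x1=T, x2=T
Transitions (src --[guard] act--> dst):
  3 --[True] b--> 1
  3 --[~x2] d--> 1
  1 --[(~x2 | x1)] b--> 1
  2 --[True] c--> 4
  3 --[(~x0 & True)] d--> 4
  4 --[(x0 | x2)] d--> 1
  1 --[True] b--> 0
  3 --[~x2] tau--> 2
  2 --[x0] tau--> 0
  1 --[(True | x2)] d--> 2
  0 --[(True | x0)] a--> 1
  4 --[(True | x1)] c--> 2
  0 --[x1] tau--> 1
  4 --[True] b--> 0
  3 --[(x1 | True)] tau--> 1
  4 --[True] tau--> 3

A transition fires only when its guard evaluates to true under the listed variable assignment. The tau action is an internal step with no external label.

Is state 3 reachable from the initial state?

After dropping false guards: 13 live edges.
depth 0: {0}
depth 1: {1}  cumulative {0,1}
depth 2: {2}  cumulative {0,1,2}
depth 3: {4}  cumulative {0,1,2,4}
depth 4: {3}  cumulative {0,1,2,3,4}
Reach set: {0,1,2,3,4}
Path to 3: a·d·c·tau

Answer: REACHABLE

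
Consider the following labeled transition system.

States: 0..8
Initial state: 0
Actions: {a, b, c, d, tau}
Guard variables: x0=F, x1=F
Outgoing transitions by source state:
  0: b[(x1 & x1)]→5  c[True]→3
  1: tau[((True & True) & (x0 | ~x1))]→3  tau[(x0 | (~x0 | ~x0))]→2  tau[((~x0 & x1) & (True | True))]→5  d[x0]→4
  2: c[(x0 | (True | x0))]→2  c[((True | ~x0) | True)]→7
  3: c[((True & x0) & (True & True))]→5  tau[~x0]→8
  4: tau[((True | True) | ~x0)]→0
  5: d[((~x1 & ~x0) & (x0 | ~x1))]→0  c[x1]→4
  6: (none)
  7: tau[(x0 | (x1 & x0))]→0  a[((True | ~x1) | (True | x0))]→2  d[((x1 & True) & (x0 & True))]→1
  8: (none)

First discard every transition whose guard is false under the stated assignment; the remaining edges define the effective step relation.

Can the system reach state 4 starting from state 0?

Guard filter leaves 9 enabled edge(s).
L0 = {0}
L1 = {3}  now seen {0,3}
L2 = {8}  now seen {0,3,8}
Reach set: {0,3,8}

Answer: UNREACHABLE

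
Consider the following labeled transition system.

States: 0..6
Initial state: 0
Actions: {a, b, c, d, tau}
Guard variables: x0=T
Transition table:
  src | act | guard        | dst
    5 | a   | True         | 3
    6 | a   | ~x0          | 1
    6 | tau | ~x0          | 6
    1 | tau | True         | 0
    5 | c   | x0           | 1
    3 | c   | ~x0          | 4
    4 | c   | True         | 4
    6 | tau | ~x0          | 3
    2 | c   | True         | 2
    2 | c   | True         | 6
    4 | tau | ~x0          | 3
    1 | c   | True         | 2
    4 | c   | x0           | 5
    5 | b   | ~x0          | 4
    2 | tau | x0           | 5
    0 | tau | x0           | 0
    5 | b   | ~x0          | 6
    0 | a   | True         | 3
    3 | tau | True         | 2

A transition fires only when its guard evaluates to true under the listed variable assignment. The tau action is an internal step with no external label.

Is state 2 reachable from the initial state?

After dropping false guards: 12 live edges.
depth 0: {0}
depth 1: {3}  cumulative {0,3}
depth 2: {2}  cumulative {0,2,3}
depth 3: {5,6}  cumulative {0,2,3,5,6}
depth 4: {1}  cumulative {0,1,2,3,5,6}
R = {0,1,2,3,5,6}
Path to 2: a·tau

Answer: REACHABLE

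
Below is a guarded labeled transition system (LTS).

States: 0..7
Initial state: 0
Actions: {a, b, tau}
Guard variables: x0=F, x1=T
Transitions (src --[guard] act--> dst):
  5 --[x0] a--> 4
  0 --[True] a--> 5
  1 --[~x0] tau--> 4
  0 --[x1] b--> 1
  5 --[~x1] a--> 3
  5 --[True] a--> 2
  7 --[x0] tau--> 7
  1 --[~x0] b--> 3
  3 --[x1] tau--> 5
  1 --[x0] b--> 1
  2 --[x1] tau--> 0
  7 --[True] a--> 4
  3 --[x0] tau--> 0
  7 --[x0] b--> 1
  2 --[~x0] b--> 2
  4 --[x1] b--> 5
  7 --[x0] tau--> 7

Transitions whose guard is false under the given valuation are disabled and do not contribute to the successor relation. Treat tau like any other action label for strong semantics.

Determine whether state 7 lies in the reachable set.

Guard filter leaves 10 enabled edge(s).
Layer 0: {0}
Layer 1: {1,5}  total {0,1,5}
Layer 2: {2,3,4}  total {0,1,2,3,4,5}
Reach set: {0,1,2,3,4,5}

Answer: UNREACHABLE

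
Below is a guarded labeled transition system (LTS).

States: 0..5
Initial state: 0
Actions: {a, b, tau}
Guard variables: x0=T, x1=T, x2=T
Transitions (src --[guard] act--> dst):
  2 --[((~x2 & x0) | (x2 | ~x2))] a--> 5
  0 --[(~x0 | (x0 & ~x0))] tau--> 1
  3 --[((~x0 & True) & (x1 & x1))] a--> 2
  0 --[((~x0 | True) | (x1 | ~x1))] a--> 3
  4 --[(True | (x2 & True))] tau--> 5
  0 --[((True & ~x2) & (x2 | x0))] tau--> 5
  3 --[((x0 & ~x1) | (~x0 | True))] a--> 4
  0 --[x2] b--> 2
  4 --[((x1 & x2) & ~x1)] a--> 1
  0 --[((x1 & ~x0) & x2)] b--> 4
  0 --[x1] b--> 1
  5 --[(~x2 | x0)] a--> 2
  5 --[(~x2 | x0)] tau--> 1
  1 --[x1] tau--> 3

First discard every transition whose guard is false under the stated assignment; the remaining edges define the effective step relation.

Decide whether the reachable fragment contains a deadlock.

Answer: DEADLOCK-FREE

Trace:
Reach set: {0,1,2,3,4,5}
  0: a→3  b→1  b→2  [3 out]
  1: tau→3  [1 out]
  2: a→5  [1 out]
  3: a→4  [1 out]
  4: tau→5  [1 out]
  5: a→2  tau→1  [2 out]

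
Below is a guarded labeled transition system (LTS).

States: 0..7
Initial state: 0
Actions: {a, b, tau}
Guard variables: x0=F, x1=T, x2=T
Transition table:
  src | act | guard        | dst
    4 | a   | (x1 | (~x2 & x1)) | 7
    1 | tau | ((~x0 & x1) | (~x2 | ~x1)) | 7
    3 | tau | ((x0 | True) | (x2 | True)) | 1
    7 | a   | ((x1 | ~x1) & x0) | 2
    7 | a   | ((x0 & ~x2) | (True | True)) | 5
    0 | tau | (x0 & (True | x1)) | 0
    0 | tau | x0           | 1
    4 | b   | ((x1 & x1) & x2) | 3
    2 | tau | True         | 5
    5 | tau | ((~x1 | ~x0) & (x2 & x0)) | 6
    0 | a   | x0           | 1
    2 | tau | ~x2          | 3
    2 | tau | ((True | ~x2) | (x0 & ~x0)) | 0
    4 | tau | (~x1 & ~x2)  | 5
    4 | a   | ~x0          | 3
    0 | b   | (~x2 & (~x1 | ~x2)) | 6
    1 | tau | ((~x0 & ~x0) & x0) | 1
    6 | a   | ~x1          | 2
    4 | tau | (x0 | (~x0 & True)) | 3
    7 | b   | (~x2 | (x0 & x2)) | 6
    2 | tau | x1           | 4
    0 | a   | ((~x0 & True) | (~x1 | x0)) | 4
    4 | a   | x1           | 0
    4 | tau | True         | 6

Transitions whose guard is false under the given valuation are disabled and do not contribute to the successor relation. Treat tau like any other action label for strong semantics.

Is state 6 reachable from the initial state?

Answer: REACHABLE

Analysis:
Guard filter leaves 13 enabled edge(s).
depth 0: {0}
depth 1: {4}  cumulative {0,4}
depth 2: {3,6,7}  cumulative {0,3,4,6,7}
depth 3: {1,5}  cumulative {0,1,3,4,5,6,7}
Reach set: {0,1,3,4,5,6,7}
witness 6: a·tau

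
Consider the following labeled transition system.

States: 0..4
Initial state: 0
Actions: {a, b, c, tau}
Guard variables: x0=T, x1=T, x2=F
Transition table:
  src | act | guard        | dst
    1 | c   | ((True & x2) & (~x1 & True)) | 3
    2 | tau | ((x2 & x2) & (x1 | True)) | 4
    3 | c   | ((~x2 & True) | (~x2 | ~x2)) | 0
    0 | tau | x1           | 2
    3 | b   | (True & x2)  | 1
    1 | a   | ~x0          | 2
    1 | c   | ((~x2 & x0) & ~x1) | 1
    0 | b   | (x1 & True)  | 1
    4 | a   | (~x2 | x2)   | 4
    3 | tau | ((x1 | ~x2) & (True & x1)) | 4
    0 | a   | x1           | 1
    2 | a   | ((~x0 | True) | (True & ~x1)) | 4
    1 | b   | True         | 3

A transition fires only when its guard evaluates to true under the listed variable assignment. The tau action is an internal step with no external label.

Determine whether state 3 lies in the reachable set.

8 transition(s) survive guard evaluation.
Layer 0: {0}
Layer 1: {1,2}  now seen {0,1,2}
Layer 2: {3,4}  now seen {0,1,2,3,4}
R = {0,1,2,3,4}
Path to 3: b·b

Answer: REACHABLE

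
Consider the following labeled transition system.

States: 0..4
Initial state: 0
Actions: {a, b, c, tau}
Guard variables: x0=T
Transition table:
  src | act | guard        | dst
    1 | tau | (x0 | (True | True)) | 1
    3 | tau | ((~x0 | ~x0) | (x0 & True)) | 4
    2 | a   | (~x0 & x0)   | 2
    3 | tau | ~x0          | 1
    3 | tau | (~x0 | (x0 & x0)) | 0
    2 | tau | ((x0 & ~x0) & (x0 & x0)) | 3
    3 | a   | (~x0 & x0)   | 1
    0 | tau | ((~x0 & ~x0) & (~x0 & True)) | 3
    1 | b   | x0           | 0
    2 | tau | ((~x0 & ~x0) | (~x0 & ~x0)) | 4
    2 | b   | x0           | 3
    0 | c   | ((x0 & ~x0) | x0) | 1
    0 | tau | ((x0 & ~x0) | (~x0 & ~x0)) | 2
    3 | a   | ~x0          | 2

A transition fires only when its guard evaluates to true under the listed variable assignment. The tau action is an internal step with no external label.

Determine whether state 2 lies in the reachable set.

Answer: UNREACHABLE

Working:
6 transition(s) survive guard evaluation.
L0 = {0}
L1 = {1}  cumulative {0,1}
R = {0,1}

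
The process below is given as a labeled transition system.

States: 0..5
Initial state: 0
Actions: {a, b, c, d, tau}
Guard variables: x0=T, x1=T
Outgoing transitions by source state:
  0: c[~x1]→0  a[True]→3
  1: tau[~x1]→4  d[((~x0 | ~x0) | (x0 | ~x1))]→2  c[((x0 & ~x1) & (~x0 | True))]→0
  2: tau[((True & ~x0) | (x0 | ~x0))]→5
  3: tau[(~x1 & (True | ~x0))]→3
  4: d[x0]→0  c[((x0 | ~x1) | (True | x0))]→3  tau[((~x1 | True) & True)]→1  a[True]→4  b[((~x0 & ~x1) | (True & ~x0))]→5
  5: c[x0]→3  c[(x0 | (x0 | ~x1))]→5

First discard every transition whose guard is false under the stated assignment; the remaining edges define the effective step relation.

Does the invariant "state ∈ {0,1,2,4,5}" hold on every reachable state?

Allowed set {0,1,2,4,5}
Reach set: {0,3}
  0: safe
  3: ✗ unsafe
reach 3 via a — violates

Answer: INVARIANT VIOLATED at state 3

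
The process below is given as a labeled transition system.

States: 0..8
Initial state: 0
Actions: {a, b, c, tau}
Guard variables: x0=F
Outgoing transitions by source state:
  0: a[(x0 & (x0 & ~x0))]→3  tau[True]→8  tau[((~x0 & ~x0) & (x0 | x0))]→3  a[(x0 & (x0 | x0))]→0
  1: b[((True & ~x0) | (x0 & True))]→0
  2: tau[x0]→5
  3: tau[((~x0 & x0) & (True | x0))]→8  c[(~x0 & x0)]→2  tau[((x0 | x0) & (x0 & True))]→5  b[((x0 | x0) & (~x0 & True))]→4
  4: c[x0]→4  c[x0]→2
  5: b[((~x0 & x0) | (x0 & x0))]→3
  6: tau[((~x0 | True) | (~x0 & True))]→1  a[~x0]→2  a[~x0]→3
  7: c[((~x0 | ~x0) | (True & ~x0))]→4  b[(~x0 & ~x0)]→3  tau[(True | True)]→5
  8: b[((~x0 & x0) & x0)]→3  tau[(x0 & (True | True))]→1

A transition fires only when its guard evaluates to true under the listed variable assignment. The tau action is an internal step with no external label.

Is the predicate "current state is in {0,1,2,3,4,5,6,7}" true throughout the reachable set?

Answer: INVARIANT VIOLATED at state 8

Trace:
Safe = {0,1,2,3,4,5,6,7}
R = {0,8}
  0: ✓
  8: ✗ unsafe
counterexample path to 8: tau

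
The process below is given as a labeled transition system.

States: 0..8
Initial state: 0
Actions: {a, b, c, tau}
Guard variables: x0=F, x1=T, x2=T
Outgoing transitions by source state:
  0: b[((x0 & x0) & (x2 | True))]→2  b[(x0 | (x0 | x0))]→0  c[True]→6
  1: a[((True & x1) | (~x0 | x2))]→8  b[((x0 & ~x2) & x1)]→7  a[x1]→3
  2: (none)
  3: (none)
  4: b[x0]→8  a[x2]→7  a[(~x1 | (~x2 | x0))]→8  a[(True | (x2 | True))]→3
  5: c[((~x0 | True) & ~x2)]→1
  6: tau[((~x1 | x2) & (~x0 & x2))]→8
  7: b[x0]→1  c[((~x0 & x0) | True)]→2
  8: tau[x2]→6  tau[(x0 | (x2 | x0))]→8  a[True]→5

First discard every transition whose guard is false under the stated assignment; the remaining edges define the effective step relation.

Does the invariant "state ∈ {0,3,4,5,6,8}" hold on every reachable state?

Answer: INVARIANT HOLDS

Analysis:
Allowed set {0,3,4,5,6,8}
Reachable = {0,5,6,8}
  0: ok
  5: ok
  6: ok
  8: ok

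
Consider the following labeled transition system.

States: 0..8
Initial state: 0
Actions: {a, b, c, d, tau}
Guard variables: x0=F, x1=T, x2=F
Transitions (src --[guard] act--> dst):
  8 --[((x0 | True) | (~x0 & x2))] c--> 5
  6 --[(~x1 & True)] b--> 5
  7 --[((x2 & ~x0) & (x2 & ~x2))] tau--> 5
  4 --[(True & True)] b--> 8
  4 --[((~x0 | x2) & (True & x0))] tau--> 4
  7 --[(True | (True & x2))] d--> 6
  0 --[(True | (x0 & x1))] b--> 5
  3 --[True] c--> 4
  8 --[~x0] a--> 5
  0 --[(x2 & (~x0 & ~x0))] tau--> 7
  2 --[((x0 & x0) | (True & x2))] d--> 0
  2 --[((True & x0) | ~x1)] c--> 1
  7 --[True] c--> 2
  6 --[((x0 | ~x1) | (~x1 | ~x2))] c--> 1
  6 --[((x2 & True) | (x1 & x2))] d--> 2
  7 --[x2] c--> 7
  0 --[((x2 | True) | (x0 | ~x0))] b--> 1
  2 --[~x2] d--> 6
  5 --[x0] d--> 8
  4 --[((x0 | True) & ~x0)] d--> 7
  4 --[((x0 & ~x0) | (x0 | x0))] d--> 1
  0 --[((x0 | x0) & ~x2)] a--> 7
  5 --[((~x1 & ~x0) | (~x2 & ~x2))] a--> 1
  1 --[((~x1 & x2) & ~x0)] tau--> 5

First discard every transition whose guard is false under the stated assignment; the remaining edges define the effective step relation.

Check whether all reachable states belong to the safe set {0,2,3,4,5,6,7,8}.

Inv-set: {0,2,3,4,5,6,7,8}
Reach set: {0,1,5}
  0: ✓
  1: ✗ unsafe
  5: ✓
witness against invariant: b → 1

Answer: INVARIANT VIOLATED at state 1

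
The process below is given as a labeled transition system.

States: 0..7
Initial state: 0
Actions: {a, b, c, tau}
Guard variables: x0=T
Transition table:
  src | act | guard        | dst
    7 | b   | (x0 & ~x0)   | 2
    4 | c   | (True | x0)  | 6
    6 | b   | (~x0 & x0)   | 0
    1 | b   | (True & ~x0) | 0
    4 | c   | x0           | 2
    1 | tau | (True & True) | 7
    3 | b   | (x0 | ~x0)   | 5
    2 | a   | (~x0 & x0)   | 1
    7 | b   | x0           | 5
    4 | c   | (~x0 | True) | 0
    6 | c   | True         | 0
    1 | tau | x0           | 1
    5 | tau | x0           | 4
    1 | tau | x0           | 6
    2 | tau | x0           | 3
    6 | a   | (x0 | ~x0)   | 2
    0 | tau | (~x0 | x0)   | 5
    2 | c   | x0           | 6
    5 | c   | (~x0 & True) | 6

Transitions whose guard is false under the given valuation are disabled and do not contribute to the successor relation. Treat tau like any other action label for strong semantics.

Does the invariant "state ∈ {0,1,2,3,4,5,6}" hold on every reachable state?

Allowed set {0,1,2,3,4,5,6}
R = {0,2,3,4,5,6}
  0: safe
  2: safe
  3: safe
  4: safe
  5: safe
  6: safe

Answer: INVARIANT HOLDS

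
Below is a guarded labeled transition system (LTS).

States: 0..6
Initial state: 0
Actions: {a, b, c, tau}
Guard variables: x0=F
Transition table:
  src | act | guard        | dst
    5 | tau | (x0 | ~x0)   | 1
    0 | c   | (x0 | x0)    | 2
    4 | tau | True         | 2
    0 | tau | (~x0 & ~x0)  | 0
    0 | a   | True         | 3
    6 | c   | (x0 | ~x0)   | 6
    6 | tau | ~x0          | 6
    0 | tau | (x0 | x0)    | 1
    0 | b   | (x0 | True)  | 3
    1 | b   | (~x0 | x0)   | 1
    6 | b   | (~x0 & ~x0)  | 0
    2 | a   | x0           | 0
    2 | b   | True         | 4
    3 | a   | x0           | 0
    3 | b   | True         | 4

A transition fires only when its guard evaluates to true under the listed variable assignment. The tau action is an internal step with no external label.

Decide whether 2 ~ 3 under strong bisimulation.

Compute ~ classes (split until stable):
  round 0: {{0,1,2,3,4,5,6}}
  round 1: {{0},{1,2,3},{4,5},{6}}
  round 2: {{0},{1},{2,3},{4,5},{6}}
  round 3: {{0},{1},{2,3},{4},{5},{6}}
Fixed point at round 4; 6 class(es).
2∈{2,3}, 3∈{2,3}

Answer: BISIMILAR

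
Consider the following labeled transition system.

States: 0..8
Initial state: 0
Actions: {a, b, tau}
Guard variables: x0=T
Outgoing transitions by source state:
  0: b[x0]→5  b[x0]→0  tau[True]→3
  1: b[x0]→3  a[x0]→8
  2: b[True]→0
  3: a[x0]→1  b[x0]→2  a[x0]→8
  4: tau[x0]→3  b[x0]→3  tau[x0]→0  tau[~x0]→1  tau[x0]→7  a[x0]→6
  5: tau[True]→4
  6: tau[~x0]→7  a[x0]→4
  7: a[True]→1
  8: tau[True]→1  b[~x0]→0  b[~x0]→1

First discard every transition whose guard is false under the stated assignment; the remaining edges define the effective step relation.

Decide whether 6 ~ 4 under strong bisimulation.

Answer: NOT BISIMILAR

Working:
Bisimulation quotient by refinement:
  round 0: {{0,1,2,3,4,5,6,7,8}}
  round 1: {{0},{1,3},{2},{4},{5,8},{6,7}}
  round 2: {{0},{1},{2},{3},{4},{5},{6},{7},{8}}
9 equivalence class(es) (converged in 3)
class of 6: {6}; class of 4: {4}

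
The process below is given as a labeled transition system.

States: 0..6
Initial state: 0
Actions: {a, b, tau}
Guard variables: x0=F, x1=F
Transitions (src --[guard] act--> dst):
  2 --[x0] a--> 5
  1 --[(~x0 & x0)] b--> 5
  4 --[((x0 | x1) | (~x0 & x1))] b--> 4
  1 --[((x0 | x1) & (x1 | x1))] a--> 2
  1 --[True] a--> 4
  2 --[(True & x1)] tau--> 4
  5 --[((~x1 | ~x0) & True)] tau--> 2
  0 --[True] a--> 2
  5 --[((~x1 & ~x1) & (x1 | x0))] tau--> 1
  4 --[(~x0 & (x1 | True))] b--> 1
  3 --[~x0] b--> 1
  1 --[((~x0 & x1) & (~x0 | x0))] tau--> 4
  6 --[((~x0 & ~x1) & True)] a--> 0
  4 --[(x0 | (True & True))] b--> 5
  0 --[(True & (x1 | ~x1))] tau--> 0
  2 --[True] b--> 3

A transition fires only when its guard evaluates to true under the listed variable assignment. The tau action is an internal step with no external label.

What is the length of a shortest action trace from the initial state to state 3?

Layered search for 3:
  depth 0: {0}
  depth 1: {2}
  depth 2: {3}
3 enters at depth 2; path a·b

Answer: 2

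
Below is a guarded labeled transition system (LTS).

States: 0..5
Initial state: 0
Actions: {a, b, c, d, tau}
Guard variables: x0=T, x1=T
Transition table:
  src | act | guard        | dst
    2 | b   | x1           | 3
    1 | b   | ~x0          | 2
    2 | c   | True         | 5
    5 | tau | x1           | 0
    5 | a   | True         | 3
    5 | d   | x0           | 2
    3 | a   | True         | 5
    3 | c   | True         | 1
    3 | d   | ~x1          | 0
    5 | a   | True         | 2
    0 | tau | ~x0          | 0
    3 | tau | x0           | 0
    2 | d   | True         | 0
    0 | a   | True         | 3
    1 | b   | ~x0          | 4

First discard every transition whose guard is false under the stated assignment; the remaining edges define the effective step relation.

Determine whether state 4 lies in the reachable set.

Answer: UNREACHABLE

Analysis:
After dropping false guards: 11 live edges.
L0 = {0}
L1 = {3}  now seen {0,3}
L2 = {1,5}  now seen {0,1,3,5}
L3 = {2}  now seen {0,1,2,3,5}
Reach set: {0,1,2,3,5}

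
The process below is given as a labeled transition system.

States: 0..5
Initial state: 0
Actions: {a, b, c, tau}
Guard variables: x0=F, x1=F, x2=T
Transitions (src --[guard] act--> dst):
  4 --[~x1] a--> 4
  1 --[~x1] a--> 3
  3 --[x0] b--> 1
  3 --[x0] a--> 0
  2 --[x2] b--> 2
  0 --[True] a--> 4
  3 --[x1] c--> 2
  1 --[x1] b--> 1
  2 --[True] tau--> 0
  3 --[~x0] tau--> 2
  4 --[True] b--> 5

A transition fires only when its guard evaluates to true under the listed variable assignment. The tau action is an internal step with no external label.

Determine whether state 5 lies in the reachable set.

Answer: REACHABLE

Working:
7 transition(s) survive guard evaluation.
Layer 0: {0}
Layer 1: {4}  cumulative {0,4}
Layer 2: {5}  cumulative {0,4,5}
R = {0,4,5}
witness 5: a·b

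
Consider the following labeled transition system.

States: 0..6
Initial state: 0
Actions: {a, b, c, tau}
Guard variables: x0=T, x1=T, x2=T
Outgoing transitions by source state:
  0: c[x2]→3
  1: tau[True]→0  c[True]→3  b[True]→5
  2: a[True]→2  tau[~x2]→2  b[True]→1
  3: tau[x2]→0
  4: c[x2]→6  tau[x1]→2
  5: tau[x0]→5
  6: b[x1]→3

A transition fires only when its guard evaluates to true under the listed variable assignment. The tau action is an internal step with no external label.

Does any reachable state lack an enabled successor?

Answer: DEADLOCK-FREE

Working:
R = {0,3}
  0: c→3  [deg 1]
  3: tau→0  [deg 1]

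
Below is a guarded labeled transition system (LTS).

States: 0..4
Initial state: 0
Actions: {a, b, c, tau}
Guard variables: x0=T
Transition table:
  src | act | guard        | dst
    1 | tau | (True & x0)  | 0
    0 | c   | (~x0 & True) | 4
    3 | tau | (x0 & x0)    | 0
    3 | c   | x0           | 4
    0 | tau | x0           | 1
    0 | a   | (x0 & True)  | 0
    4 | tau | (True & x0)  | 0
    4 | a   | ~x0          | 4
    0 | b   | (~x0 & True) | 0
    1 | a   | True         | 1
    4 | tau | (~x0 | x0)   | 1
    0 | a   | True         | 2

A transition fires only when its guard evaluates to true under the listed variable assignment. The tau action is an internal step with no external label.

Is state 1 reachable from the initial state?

After dropping false guards: 9 live edges.
depth 0: {0}
depth 1: {1,2}  now seen {0,1,2}
R = {0,1,2}
trace reaching 1: tau

Answer: REACHABLE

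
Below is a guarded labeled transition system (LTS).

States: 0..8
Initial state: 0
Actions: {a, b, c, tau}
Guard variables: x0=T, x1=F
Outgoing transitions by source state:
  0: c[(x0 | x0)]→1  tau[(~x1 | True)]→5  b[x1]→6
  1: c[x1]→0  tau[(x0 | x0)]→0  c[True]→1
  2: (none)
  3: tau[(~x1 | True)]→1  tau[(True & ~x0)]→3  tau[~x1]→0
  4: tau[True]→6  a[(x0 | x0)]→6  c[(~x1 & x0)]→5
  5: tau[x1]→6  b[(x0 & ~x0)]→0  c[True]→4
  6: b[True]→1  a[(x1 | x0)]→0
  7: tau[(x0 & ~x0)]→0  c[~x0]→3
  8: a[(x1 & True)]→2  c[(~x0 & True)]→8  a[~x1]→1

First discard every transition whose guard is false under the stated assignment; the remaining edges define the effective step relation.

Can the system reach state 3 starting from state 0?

Answer: UNREACHABLE

Working:
After dropping false guards: 13 live edges.
depth 0: {0}
depth 1: {1,5}  cumulative {0,1,5}
depth 2: {4}  cumulative {0,1,4,5}
depth 3: {6}  cumulative {0,1,4,5,6}
Reach set: {0,1,4,5,6}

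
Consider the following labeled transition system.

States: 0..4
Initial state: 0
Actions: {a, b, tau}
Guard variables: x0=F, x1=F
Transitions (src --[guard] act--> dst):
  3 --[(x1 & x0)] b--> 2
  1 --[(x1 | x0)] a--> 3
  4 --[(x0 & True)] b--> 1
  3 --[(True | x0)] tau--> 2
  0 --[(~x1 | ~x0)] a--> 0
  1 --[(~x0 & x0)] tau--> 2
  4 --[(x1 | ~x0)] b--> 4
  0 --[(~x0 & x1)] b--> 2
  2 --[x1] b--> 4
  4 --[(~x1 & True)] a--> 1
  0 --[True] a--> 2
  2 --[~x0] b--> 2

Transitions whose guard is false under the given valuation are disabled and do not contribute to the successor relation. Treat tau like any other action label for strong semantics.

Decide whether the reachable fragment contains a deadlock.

Answer: DEADLOCK-FREE

Trace:
R = {0,2}
  0: a→0  a→2  [2 exit(s)]
  2: b→2  [1 exit(s)]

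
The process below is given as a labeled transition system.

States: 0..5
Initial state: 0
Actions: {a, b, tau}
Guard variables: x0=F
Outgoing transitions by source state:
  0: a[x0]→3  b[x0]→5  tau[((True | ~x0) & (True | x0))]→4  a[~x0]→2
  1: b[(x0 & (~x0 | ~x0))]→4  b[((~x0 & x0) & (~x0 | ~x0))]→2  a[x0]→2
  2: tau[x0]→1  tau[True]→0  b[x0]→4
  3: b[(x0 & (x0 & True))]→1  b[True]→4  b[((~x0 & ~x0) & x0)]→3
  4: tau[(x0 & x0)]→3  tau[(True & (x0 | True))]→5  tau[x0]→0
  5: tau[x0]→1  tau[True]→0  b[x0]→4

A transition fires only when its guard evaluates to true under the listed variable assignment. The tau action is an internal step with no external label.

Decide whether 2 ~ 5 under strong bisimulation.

Answer: BISIMILAR

Analysis:
Bisimulation quotient by refinement:
  round 0: {{0,1,2,3,4,5}}
  round 1: {{0},{1},{2,4,5},{3}}
  round 2: {{0},{1},{2,5},{3},{4}}
5 equivalence class(es) (converged in 3)
class of 2: {2,5}; class of 5: {2,5}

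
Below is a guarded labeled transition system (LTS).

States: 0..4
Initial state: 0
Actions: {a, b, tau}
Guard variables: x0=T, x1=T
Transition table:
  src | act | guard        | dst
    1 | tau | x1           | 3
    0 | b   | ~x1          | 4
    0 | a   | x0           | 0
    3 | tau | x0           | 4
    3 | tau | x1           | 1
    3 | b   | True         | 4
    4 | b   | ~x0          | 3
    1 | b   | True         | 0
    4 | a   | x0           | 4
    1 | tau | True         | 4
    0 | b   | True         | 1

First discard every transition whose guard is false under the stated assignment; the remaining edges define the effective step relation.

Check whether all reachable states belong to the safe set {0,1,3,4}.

Allowed set {0,1,3,4}
Reachable = {0,1,3,4}
  0: ok
  1: ok
  3: ok
  4: ok

Answer: INVARIANT HOLDS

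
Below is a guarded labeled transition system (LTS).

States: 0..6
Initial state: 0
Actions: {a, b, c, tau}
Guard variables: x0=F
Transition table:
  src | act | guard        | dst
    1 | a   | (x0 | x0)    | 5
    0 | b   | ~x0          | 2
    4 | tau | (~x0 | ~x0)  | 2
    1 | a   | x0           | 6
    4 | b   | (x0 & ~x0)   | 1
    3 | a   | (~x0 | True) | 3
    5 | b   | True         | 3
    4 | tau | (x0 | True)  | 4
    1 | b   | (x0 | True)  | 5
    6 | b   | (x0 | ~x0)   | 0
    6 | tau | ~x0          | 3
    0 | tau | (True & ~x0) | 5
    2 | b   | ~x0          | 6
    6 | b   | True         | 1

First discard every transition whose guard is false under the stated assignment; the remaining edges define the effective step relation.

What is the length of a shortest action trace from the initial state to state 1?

Layered search for 1:
  Layer 0: {0}
  Layer 1: {2,5}
  Layer 2: {3,6}
  Layer 3: {1}
1 enters at depth 3; path b·b·b

Answer: 3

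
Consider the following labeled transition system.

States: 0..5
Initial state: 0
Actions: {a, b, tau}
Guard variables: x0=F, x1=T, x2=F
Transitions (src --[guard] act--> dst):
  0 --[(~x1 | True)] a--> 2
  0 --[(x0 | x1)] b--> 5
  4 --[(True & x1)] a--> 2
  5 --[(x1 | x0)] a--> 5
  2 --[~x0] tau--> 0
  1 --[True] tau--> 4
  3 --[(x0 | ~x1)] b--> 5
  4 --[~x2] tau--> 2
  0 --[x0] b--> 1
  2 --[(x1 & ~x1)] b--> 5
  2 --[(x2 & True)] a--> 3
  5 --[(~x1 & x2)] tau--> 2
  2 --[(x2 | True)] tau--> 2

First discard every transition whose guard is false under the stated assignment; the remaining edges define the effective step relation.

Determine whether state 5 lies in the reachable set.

Guard filter leaves 8 enabled edge(s).
Layer 0: {0}
Layer 1: {2,5}  cumulative {0,2,5}
Reach set: {0,2,5}
trace reaching 5: b

Answer: REACHABLE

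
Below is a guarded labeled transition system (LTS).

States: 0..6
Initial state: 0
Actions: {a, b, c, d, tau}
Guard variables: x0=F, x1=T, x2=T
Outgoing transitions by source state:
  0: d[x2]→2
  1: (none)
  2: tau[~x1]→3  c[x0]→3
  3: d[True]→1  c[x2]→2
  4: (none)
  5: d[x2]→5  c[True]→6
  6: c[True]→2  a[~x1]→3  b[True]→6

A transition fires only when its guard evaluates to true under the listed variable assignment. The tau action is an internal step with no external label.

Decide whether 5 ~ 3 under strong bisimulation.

Answer: NOT BISIMILAR

Working:
Compute ~ classes (split until stable):
  P[0] = {{0,1,2,3,4,5,6}}
  P[1] = {{0},{1,2,4},{3,5},{6}}
  P[2] = {{0},{1,2,4},{3},{5},{6}}
5 equivalence class(es) (converged in 3)
5∈{5}, 3∈{3}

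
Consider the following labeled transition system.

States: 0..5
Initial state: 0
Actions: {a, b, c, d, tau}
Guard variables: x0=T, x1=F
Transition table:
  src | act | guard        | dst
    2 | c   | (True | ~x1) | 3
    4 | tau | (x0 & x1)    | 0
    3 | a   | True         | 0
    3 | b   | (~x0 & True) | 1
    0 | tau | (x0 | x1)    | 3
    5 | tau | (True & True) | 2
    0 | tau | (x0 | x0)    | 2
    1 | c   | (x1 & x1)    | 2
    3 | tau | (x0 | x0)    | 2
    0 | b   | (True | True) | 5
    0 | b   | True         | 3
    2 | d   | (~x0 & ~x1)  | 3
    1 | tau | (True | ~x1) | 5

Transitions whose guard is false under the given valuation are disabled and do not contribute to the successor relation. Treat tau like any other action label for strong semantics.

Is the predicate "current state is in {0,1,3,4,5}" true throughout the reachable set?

Allowed set {0,1,3,4,5}
R = {0,2,3,5}
  0: ✓
  2: VIOLATES
  3: ✓
  5: ✓
counterexample path to 2: tau

Answer: INVARIANT VIOLATED at state 2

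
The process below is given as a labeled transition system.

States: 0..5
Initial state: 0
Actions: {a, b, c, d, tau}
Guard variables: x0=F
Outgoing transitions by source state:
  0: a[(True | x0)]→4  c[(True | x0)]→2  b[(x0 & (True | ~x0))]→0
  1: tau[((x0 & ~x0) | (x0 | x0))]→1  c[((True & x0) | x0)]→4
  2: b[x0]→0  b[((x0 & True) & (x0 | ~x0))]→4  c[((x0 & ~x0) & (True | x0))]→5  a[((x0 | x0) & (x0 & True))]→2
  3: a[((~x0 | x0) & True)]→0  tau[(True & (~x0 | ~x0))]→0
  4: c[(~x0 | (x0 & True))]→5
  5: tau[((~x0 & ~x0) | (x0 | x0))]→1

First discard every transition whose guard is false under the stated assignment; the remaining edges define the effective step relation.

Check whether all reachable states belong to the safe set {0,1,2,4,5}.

Answer: INVARIANT HOLDS

Working:
Safe = {0,1,2,4,5}
Reachable = {0,1,2,4,5}
  0: ✓
  1: ✓
  2: ✓
  4: ✓
  5: ✓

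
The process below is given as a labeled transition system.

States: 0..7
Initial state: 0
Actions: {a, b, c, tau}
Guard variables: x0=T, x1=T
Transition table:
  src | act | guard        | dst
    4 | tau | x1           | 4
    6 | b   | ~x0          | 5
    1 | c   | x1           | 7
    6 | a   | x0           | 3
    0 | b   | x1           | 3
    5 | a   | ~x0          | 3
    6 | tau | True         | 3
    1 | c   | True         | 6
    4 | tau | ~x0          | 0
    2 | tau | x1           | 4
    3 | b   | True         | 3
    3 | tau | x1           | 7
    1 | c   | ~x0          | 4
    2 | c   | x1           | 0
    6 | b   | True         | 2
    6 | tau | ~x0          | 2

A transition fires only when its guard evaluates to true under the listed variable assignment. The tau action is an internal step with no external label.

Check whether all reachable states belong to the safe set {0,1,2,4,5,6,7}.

Inv-set: {0,1,2,4,5,6,7}
R = {0,3,7}
  0: ✓
  3: VIOLATES
  7: ✓
reach 3 via b — violates

Answer: INVARIANT VIOLATED at state 3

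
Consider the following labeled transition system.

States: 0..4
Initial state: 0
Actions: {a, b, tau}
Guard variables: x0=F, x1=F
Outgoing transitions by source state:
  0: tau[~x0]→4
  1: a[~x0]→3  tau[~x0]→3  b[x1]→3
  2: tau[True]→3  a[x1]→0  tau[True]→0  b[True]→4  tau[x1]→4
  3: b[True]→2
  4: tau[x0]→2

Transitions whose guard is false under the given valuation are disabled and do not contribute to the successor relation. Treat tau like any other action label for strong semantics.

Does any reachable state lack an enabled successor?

R = {0,4}
  0: tau→4  [1 out]
  4: ∅  [deadlock]
witness 4: tau

Answer: DEADLOCK at state 4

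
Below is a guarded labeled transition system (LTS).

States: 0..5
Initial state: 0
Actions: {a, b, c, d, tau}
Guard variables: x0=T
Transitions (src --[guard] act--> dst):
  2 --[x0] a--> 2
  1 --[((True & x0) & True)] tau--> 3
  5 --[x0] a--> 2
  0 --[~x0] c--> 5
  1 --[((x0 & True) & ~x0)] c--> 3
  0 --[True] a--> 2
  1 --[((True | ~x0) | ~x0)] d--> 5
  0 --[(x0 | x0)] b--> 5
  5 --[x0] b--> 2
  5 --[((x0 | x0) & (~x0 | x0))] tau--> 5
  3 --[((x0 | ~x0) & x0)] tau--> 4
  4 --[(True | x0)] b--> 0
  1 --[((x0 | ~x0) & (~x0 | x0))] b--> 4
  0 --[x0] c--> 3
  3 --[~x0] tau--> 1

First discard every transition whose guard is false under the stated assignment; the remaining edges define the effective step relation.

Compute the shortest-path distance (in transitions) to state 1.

Answer: UNREACHABLE

Working:
BFS to 1:
  Layer 0: {0}
  Layer 1: {2,3,5}
  Layer 2: {4}
1 never appears.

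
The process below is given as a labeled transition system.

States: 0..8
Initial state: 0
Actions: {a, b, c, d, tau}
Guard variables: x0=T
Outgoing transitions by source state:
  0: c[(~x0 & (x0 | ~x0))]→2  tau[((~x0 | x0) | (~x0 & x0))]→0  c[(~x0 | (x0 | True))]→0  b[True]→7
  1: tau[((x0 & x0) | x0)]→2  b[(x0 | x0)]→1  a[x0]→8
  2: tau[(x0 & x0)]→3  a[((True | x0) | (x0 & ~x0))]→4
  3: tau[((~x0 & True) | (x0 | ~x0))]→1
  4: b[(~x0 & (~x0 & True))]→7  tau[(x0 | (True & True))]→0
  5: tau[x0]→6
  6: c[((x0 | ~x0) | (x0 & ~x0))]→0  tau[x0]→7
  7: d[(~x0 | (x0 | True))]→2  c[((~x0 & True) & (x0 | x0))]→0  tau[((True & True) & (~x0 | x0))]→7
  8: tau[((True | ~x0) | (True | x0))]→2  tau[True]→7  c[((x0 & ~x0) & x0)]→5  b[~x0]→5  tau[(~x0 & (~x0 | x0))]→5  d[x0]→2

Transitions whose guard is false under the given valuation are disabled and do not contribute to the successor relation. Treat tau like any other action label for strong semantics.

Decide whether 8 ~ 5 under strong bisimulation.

Answer: NOT BISIMILAR

Working:
Compute ~ classes (split until stable):
  P[0] = {{0,1,2,3,4,5,6,7,8}}
  P[1] = {{0},{1},{2},{3,4,5},{6},{7,8}}
  P[2] = {{0},{1},{2},{3},{4},{5},{6},{7},{8}}
9 equivalence class(es) (converged in 3)
class of 8: {8}; class of 5: {5}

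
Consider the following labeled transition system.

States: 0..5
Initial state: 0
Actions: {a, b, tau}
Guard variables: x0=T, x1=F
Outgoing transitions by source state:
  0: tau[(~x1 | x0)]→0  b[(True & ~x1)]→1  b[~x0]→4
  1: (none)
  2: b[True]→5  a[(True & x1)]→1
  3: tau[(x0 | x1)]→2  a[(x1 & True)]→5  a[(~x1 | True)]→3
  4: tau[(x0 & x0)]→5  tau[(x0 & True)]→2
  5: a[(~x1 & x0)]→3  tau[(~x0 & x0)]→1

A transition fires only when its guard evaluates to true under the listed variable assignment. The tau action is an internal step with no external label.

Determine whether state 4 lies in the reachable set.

After dropping false guards: 8 live edges.
L0 = {0}
L1 = {1}  total {0,1}
R = {0,1}

Answer: UNREACHABLE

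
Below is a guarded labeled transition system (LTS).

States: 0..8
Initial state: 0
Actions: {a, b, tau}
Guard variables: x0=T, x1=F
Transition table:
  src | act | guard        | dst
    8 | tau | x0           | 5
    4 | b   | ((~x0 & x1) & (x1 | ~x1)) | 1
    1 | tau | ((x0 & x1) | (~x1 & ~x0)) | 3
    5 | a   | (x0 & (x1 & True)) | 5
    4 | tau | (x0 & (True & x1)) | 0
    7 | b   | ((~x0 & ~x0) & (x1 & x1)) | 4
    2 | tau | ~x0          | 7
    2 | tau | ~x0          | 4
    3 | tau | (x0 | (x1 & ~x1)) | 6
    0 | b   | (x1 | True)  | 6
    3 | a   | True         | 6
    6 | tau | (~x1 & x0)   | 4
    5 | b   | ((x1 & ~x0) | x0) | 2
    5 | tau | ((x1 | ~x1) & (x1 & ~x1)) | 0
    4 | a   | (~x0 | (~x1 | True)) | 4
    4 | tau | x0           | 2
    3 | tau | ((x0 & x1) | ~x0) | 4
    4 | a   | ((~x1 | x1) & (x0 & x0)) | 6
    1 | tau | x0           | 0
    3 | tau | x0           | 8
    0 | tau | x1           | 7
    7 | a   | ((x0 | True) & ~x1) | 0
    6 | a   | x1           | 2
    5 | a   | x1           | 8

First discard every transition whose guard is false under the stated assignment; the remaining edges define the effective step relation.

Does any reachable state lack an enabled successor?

Reach set: {0,2,4,6}
  0: b→6  [deg 1]
  2: ∅  [no exit]
  4: a→4  a→6  tau→2  [deg 3]
  6: tau→4  [deg 1]
Path to 2: b·tau·tau

Answer: DEADLOCK at state 2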